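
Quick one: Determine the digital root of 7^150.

The digital root of n equals n mod 9 (or 9 when 9 | n), so we need 7^150 mod 9.
7^150 ≡ 1 (mod 9), so the digital root is 1.

1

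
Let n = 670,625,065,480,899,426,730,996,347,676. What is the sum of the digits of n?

6+7+0+6+2+5+0+6+5+4+8+0+8+9+9+4+2+6+7+3+0+9+9+6+3+4+7+6+7+6 = 154

154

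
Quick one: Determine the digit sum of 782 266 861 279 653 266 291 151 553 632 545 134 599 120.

7+8+2+2+6+6+8+6+1+2+7+9+6+5+3+2+6+6+2+9+1+1+5+1+5+5+3+6+3+2+5+4+5+1+3+4+5+9+9+1+2+0 = 183

183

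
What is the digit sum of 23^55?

392

23^55 = 785291652424037263548733517675617858730558099314688805476989869947753298407
Sum of its 75 digits: 392.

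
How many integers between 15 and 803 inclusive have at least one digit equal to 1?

The integers in [15, 803] that have at least one digit equal to 1: 15, 16, 17, 18, 19, 21, …, 791, 801.
228 qualify.

228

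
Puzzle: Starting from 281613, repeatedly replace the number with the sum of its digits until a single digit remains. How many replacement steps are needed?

2

281613 → 21 → 3 (2 steps)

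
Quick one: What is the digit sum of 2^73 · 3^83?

270

2^73 · 3^83 = 37692402942519222440224038178240785563779030242525367693737984
Sum of its 62 digits: 270.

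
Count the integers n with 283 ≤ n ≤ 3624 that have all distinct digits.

The integers in [283, 3624] that have all distinct digits: 283, 284, 285, 286, 287, 289, …, 3621, 3624.
1823 qualify.

1823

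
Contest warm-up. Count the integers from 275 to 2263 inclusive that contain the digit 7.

536

The integers in [275, 2263] that contain the digit 7: 275, 276, 277, 278, 279, 287, …, 2247, 2257.
536 qualify.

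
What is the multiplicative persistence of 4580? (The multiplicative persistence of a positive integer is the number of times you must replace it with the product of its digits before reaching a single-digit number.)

1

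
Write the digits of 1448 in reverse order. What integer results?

Reversing 1448 gives 8441.

8441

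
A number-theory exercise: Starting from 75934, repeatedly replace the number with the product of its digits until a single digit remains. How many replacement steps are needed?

2

75934 → 3780 → 0 (2 steps)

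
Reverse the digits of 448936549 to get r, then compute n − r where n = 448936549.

-496703295

Reverse of 448936549 is 945639844.
448936549 − 945639844 = -496703295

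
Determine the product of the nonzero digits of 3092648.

3×9×2×6×4×8 = 10368

10368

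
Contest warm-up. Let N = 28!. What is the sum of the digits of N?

90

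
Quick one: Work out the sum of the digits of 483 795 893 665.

73

4+8+3+7+9+5+8+9+3+6+6+5 = 73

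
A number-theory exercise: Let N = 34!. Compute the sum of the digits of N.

34! = 295232799039604140847618609643520000000
Sum of its 39 digits: 144.

144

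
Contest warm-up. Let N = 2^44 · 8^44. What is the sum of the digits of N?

2^44 · 8^44 = 95780971304118053647396689196894323976171195136475136
Sum of its 53 digits: 256.

256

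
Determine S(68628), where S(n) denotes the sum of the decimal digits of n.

6+8+6+2+8 = 30

30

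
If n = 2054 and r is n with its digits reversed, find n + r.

6556

Reverse of 2054 is 4502.
2054 + 4502 = 6556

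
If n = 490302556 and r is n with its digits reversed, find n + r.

1145505650

Reverse of 490302556 is 655203094.
490302556 + 655203094 = 1145505650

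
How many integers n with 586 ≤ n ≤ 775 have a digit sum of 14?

18

The integers in [586, 775] that have a digit sum of 14: 590, 608, 617, 626, 635, 644, …, 761, 770.
18 qualify.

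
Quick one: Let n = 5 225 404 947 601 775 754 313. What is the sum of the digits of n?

91

5+2+2+5+4+0+4+9+4+7+6+0+1+7+7+5+7+5+4+3+1+3 = 91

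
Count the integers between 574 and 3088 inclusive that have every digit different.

The integers in [574, 3088] that have every digit different: 574, 576, 578, 579, 580, 581, …, 3086, 3087.
1364 qualify.

1364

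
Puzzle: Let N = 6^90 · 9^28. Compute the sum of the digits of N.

6^90 · 9^28 = 5654611848142264404952976238836662990825207588960436254004700595403629030707798479166371681796096
Sum of its 97 digits: 450.

450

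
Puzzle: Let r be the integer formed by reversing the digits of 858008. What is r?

Reversing 858008 gives 800858.

800858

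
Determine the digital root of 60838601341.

4

6+0+8+3+8+6+0+1+3+4+1 = 40
4+0 = 4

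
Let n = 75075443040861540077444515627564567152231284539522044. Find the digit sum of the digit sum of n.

3

First digit sum: 210.
2+1+0 = 3.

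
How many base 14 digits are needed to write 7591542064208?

7591542064208 in base 14 is 1C360B08A264, which has 12 digits.

12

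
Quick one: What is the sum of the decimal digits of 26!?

26! = 403291461126605635584000000
Sum of its 27 digits: 81.

81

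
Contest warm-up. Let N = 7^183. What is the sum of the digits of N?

7^183 = 44971908938350550203690037845046502858910712208821747267590169606165280652717530801503529268103662016668696336336122037734100478204746341255232210040244343
Sum of its 155 digits: 604.

604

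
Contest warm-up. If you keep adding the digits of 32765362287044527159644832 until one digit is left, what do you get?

3+2+7+6+5+3+6+2+2+8+7+0+4+4+5+2+7+1+5+9+6+4+4+8+3+2 = 115
1+1+5 = 7
(Equivalently, 32765362287044527159644832 mod 9 = 7.)

7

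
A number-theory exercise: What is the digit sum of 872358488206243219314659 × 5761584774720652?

872358488206243219314659 × 5761584774720652 = 5026167383747416393386887597887613637668
Sum of its 40 digits: 215.

215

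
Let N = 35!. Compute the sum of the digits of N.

144

35! = 10333147966386144929666651337523200000000
Sum of its 41 digits: 144.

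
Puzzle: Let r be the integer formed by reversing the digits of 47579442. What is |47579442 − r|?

23081868

Reverse of 47579442 is 24497574.
|47579442 − 24497574| = 23081868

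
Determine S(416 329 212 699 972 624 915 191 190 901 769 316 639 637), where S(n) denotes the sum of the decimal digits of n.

4+1+6+3+2+9+2+1+2+6+9+9+9+7+2+6+2+4+9+1+5+1+9+1+1+9+0+9+0+1+7+6+9+3+1+6+6+3+9+6+3+7 = 196

196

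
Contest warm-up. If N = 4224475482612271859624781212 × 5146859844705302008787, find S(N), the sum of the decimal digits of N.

259

4224475482612271859624781212 × 5146859844705302008787 = 21742783226399153299871857960179561196908976509844
Sum of its 50 digits: 259.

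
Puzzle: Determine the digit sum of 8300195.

26

8+3+0+0+1+9+5 = 26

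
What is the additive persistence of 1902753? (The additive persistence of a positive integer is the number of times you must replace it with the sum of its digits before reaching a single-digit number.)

2

1902753 → 27 → 9 (2 steps)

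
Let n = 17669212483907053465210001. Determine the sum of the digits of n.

1+7+6+6+9+2+1+2+4+8+3+9+0+7+0+5+3+4+6+5+2+1+0+0+0+1 = 92

92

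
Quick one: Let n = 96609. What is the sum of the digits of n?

30

9+6+6+0+9 = 30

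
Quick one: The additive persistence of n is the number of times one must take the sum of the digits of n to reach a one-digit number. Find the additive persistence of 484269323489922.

3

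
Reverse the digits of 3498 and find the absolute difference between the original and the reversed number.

Reverse of 3498 is 8943.
|3498 − 8943| = 5445

5445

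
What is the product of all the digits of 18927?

1008

1×8×9×2×7 = 1008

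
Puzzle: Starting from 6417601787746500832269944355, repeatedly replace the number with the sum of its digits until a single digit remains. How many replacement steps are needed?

3

6417601787746500832269944355 → 129 → 12 → 3 (3 steps)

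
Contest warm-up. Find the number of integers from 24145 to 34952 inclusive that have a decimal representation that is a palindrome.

The integers in [24145, 34952] that have a decimal representation that is a palindrome: 24242, 24342, 24442, 24542, 24642, 24742, …, 34843, 34943.
108 qualify.

108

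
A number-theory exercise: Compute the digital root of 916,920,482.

5

9+1+6+9+2+0+4+8+2 = 41
4+1 = 5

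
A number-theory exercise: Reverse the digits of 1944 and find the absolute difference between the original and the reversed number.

2547

Reverse of 1944 is 4491.
|1944 − 4491| = 2547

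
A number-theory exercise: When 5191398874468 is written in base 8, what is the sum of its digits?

5191398874468 in base 8 is 113426737056544.
Digit sum: 1+1+3+4+2+6+7+3+7+0+5+6+5+4+4 = 58.

58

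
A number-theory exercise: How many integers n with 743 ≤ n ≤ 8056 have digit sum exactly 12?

The integers in [743, 8056] that have digit sum exactly 12: 750, 804, 813, 822, 831, 840, …, 8031, 8040.
332 qualify.

332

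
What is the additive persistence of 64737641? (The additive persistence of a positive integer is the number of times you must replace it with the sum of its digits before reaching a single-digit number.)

3

64737641 → 38 → 11 → 2 (3 steps)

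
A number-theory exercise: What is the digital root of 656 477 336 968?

6+5+6+4+7+7+3+3+6+9+6+8 = 70
7+0 = 7
(Equivalently, 656 477 336 968 mod 9 = 7.)

7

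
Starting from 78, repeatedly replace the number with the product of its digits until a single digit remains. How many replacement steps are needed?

78 → 56 → 30 → 0 (3 steps)

3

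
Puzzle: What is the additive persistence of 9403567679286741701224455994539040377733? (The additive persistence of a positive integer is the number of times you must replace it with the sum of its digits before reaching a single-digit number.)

9403567679286741701224455994539040377733 → 187 → 16 → 7 (3 steps)

3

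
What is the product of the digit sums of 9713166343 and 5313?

S(9713166343) = 9+7+1+3+1+6+6+3+4+3 = 43.
S(5313) = 5+3+1+3 = 12.
43 · 12 = 516.

516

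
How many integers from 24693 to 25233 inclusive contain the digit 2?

The integers in [24693, 25233] that contain the digit 2: 24693, 24694, 24695, 24696, 24697, 24698, …, 25232, 25233.
541 qualify.

541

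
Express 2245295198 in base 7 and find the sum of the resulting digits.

38

2245295198 in base 7 is 106432460066.
Digit sum: 1+0+6+4+3+2+4+6+0+0+6+6 = 38.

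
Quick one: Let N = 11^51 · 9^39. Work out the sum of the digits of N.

11^51 · 9^39 = 2120727222545490036492005074071911301351819904487270836097772596800177763648094386857225179
Sum of its 91 digits: 387.

387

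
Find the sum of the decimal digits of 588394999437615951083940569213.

155

5+8+8+3+9+4+9+9+9+4+3+7+6+1+5+9+5+1+0+8+3+9+4+0+5+6+9+2+1+3 = 155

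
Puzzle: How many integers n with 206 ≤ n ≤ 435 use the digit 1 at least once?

50

The integers in [206, 435] that use the digit 1 at least once: 210, 211, 212, 213, 214, 215, …, 421, 431.
50 qualify.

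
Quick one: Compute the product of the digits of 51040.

5×1×0×4×0 = 0

0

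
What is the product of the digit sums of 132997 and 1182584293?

1333

S(132997) = 1+3+2+9+9+7 = 31.
S(1182584293) = 1+1+8+2+5+8+4+2+9+3 = 43.
31 · 43 = 1333.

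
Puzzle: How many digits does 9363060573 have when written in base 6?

13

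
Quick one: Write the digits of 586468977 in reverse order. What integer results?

779864685

Reversing 586468977 gives 779864685.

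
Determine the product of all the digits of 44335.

4×4×3×3×5 = 720

720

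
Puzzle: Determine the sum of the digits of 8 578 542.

8+5+7+8+5+4+2 = 39

39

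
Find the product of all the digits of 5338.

360

5×3×3×8 = 360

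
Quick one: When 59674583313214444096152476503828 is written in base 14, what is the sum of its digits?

59674583313214444096152476503828 in base 14 is 6AA1CCC006286DD86C1236BDA472.
Digit sum: 6+10+10+1+12+12+12+0+0+6+2+8+6+13+13+8+6+12+1+2+3+6+11+13+10+4+7+2 = 196.

196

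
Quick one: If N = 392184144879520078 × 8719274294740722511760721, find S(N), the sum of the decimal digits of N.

177

392184144879520078 × 8719274294740722511760721 = 3419561133252870768030163551527969251256238
Sum of its 43 digits: 177.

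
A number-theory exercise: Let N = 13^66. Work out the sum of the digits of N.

325

13^66 = 33133037516798621392881499511582656606724154320695568102640872889340074409
Sum of its 74 digits: 325.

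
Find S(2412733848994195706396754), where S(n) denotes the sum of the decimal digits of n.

2+4+1+2+7+3+3+8+4+8+9+9+4+1+9+5+7+0+6+3+9+6+7+5+4 = 126

126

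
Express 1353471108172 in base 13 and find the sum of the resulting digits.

52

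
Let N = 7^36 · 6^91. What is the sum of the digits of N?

7^36 · 6^91 = 171906867016995502171669073997507272149991420231143007450115687730956456929378578518660868176982573056
Sum of its 102 digits: 477.

477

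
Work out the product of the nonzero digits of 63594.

6×3×5×9×4 = 3240

3240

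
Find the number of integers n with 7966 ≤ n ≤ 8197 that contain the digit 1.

120

The integers in [7966, 8197] that contain the digit 1: 7971, 7981, 7991, 8001, 8010, 8011, …, 8196, 8197.
120 qualify.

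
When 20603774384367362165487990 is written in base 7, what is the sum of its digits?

108

20603774384367362165487990 in base 7 is 625354614615316225554561050424.
Digit sum: 6+2+5+3+5+4+6+1+4+6+1+5+3+1+6+2+2+5+5+5+4+5+6+1+0+5+0+4+2+4 = 108.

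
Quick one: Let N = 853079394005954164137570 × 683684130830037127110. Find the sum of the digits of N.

225

853079394005954164137570 × 683684130830037127110 = 583236844019975556925713694399189993616522700
Sum of its 45 digits: 225.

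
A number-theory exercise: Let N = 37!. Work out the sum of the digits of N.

153

37! = 13763753091226345046315979581580902400000000
Sum of its 44 digits: 153.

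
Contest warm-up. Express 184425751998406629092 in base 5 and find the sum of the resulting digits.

68

184425751998406629092 in base 5 is 44334033404131220214044112332.
Digit sum: 4+4+3+3+4+0+3+3+4+0+4+1+3+1+2+2+0+2+1+4+0+4+4+1+1+2+3+3+2 = 68.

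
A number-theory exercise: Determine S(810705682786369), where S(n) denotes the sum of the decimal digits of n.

8+1+0+7+0+5+6+8+2+7+8+6+3+6+9 = 76

76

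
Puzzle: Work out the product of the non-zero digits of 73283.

1008

7×3×2×8×3 = 1008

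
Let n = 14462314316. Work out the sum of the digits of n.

1+4+4+6+2+3+1+4+3+1+6 = 35

35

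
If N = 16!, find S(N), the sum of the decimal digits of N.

63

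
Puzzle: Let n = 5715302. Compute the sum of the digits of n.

5+7+1+5+3+0+2 = 23

23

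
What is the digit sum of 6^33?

126

6^33 = 47751966659678405306351616
Sum of its 26 digits: 126.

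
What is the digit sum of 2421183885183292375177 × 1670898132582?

2421183885183292375177 × 1670898132582 = 4045551632390394728469768631717014
Sum of its 34 digits: 150.

150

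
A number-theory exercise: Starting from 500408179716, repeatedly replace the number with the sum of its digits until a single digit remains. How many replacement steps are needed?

500408179716 → 48 → 12 → 3 (3 steps)

3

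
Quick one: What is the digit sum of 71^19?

134

71^19 = 149248036287203113136096720283566231
Sum of its 36 digits: 134.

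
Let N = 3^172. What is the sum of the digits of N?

342

3^172 = 11610630703530923996233764322605633554400975674804937772291047972101377433780374641
Sum of its 83 digits: 342.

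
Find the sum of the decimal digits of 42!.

42! = 1405006117752879898543142606244511569936384000000000
Sum of its 52 digits: 189.

189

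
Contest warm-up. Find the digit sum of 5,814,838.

5+8+1+4+8+3+8 = 37

37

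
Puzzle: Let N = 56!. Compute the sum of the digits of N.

56! = 710998587804863451854045647463724949736497978881168458687447040000000000000
Sum of its 75 digits: 333.

333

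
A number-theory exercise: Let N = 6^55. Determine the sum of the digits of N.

6^55 = 6285195213566005335561053533150026217291776
Sum of its 43 digits: 162.

162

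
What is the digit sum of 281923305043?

2+8+1+9+2+3+3+0+5+0+4+3 = 40

40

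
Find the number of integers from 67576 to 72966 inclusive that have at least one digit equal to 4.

1430

The integers in [67576, 72966] that have at least one digit equal to 4: 67584, 67594, 67604, 67614, 67624, 67634, …, 72954, 72964.
1430 qualify.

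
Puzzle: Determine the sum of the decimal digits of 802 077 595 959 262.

76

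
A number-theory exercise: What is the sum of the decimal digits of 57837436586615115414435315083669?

5+7+8+3+7+4+3+6+5+8+6+6+1+5+1+1+5+4+1+4+4+3+5+3+1+5+0+8+3+6+6+9 = 143

143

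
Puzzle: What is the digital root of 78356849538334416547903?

7+8+3+5+6+8+4+9+5+3+8+3+3+4+4+1+6+5+4+7+9+0+3 = 115
1+1+5 = 7
(Equivalently, 78356849538334416547903 mod 9 = 7.)

7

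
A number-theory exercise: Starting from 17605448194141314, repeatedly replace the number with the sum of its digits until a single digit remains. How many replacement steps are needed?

17605448194141314 → 63 → 9 (2 steps)

2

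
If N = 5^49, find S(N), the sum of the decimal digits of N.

158

5^49 = 17763568394002504646778106689453125
Sum of its 35 digits: 158.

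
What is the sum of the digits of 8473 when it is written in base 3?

11

8473 in base 3 is 102121211.
Digit sum: 1+0+2+1+2+1+2+1+1 = 11.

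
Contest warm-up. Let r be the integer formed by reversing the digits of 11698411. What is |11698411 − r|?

208800

Reverse of 11698411 is 11489611.
|11698411 − 11489611| = 208800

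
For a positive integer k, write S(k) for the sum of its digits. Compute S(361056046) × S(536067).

837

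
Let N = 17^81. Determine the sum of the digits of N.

17^81 = 4638340549812103886046405455860613539726667862420609462303646857662236460371202960637786828872428817
Sum of its 100 digits: 449.

449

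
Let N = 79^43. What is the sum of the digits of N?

79^43 = 3962460313228512959999178162321193840226011986176362928682080669354289847669616239
Sum of its 82 digits: 385.

385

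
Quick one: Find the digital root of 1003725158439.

3

1+0+0+3+7+2+5+1+5+8+4+3+9 = 48
4+8 = 12
1+2 = 3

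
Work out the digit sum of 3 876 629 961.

57

3+8+7+6+6+2+9+9+6+1 = 57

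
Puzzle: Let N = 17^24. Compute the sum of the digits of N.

17^24 = 339448671314611904643504117121
Sum of its 30 digits: 109.

109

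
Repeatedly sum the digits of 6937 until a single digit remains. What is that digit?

7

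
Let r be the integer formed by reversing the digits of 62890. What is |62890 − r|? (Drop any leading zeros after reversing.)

Reverse of 62890 is 9826.
|62890 − 9826| = 53064

53064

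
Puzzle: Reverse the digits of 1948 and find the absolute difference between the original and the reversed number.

6543

Reverse of 1948 is 8491.
|1948 − 8491| = 6543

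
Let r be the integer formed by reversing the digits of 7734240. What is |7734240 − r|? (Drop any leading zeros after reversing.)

Reverse of 7734240 is 424377.
|7734240 − 424377| = 7309863

7309863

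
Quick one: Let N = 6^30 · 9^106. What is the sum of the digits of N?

6^30 · 9^106 = 31206388585594537884527165013551631203981926122108245189181335039116225300912861785487297952121493830271077554963647316361216
Sum of its 125 digits: 522.

522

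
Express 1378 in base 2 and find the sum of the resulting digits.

1378 in base 2 is 10101100010.
Digit sum: 1+0+1+0+1+1+0+0+0+1+0 = 5.

5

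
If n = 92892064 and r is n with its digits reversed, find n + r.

138921893

Reverse of 92892064 is 46029829.
92892064 + 46029829 = 138921893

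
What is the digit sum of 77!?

77! = 145183092028285869634070784086308284983740379224208358846781574688061991349156420080065207861248000000000000000000
Sum of its 114 digits: 432.

432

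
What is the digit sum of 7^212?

7^212 = 144805308440501121434131612130143931266257302453677001528647260243312450719074743842352201627421892404370924319695856914037185584256382471906267417899026734918565594568968961407201
Sum of its 180 digits: 733.

733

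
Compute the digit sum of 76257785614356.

7+6+2+5+7+7+8+5+6+1+4+3+5+6 = 72

72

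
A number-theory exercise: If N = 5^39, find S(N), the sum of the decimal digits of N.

5^39 = 1818989403545856475830078125
Sum of its 28 digits: 134.

134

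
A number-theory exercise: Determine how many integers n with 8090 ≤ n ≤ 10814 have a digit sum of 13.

96

The integers in [8090, 10814] that have a digit sum of 13: 8104, 8113, 8122, 8131, 8140, 8203, …, 10804, 10813.
96 qualify.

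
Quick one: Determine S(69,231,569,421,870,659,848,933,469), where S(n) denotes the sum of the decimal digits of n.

137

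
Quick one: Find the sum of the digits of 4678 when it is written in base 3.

4678 in base 3 is 20102021.
Digit sum: 2+0+1+0+2+0+2+1 = 8.

8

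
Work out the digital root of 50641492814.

8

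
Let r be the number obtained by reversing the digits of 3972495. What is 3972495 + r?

9915288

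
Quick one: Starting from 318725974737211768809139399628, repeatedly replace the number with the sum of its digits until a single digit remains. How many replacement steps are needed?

3

318725974737211768809139399628 → 155 → 11 → 2 (3 steps)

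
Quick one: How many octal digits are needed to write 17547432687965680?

18

17547432687965680 in base 8 is 762564601405412760, which has 18 digits.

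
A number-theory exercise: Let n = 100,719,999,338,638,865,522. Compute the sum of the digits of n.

104

1+0+0+7+1+9+9+9+9+3+3+8+6+3+8+8+6+5+5+2+2 = 104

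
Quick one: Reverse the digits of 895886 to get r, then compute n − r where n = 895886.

Reverse of 895886 is 688598.
895886 − 688598 = 207288

207288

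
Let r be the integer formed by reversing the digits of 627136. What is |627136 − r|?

Reverse of 627136 is 631726.
|627136 − 631726| = 4590

4590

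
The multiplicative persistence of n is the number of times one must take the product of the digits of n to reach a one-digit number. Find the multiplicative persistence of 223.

2

223 → 12 → 2 (2 steps)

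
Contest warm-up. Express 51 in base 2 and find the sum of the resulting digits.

4

51 in base 2 is 110011.
Digit sum: 1+1+0+0+1+1 = 4.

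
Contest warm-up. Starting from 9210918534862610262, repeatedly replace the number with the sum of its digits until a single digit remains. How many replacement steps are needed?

9210918534862610262 → 75 → 12 → 3 (3 steps)

3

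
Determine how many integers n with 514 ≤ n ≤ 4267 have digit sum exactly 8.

105

The integers in [514, 4267] that have digit sum exactly 8: 521, 530, 602, 611, 620, 701, …, 4211, 4220.
105 qualify.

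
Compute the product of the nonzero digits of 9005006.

9×5×6 = 270

270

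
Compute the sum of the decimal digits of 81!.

81! = 5797126020747367985879734231578109105412357244731625958745865049716390179693892056256184534249745940480000000000000000000
Sum of its 121 digits: 486.

486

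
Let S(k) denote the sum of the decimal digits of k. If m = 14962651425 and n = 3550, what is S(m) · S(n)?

S(14962651425) = 1+4+9+6+2+6+5+1+4+2+5 = 45.
S(3550) = 3+5+5+0 = 13.
45 · 13 = 585.

585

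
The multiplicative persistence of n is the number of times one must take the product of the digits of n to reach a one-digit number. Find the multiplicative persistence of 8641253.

8641253 → 5760 → 0 (2 steps)

2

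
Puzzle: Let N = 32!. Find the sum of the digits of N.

108

32! = 263130836933693530167218012160000000
Sum of its 36 digits: 108.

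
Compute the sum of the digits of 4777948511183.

4+7+7+7+9+4+8+5+1+1+1+8+3 = 65

65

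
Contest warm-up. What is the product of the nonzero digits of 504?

20

5×4 = 20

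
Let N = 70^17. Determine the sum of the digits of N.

70^17 = 23263051398720700000000000000000
Sum of its 32 digits: 58.

58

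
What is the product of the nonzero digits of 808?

8×8 = 64

64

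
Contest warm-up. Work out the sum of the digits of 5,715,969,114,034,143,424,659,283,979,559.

150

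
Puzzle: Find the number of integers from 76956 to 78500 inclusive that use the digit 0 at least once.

The integers in [76956, 78500] that use the digit 0 at least once: 76960, 76970, 76980, 76990, 77000, 77001, …, 78490, 78500.
452 qualify.

452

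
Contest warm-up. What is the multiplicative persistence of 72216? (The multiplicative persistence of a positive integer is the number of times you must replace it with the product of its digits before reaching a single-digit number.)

4

72216 → 168 → 48 → 32 → 6 (4 steps)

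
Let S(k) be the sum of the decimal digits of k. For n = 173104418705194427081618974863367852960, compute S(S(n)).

13

First digit sum: 175.
1+7+5 = 13.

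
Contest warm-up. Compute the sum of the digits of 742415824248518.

65

7+4+2+4+1+5+8+2+4+2+4+8+5+1+8 = 65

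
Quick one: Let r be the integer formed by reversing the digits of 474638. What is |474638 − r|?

361836

Reverse of 474638 is 836474.
|474638 − 836474| = 361836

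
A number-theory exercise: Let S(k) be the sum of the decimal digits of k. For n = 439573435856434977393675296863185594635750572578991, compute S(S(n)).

13

First digit sum: 274.
2+7+4 = 13.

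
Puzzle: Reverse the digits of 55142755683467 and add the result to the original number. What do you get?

131581411407622

Reverse of 55142755683467 is 76438655724155.
55142755683467 + 76438655724155 = 131581411407622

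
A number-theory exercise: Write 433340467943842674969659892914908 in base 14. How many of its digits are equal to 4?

2

433340467943842674969659892914908 in base 14 is 371C08DC4BAA56ABBA7354165D8A8.
The digit 4 appears 2 times.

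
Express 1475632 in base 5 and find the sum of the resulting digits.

1475632 in base 5 is 334210012.
Digit sum: 3+3+4+2+1+0+0+1+2 = 16.

16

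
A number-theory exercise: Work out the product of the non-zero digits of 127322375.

1×2×7×3×2×2×3×7×5 = 17640

17640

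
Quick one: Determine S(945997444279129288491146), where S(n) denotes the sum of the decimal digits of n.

128

9+4+5+9+9+7+4+4+4+2+7+9+1+2+9+2+8+8+4+9+1+1+4+6 = 128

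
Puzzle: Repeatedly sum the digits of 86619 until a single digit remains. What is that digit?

3

8+6+6+1+9 = 30
3+0 = 3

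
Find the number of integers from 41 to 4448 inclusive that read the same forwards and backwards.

The integers in [41, 4448] that read the same forwards and backwards: 44, 55, 66, 77, 88, 99, …, 4334, 4444.
131 qualify.

131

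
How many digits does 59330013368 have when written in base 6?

59330013368 in base 6 is 43131132031452, which has 14 digits.

14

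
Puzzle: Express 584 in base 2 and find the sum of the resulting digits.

3

584 in base 2 is 1001001000.
Digit sum: 1+0+0+1+0+0+1+0+0+0 = 3.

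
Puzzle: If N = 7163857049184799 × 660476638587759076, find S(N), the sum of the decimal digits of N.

142

7163857049184799 × 660476638587759076 = 4731560223168798684050706013485724
Sum of its 34 digits: 142.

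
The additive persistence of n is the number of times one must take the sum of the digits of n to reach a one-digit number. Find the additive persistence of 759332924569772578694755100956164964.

759332924569772578694755100956164964 → 187 → 16 → 7 (3 steps)

3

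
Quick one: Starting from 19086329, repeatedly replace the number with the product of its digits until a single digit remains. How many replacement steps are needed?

1

19086329 → 0 (1 step)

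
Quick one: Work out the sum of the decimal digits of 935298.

9+3+5+2+9+8 = 36

36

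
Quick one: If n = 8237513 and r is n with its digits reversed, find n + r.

11394841

Reverse of 8237513 is 3157328.
8237513 + 3157328 = 11394841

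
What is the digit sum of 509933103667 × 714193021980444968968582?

142

509933103667 × 714193021980444968968582 = 364190664315802254007844523071990194
Sum of its 36 digits: 142.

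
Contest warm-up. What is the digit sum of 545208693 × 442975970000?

545208693 × 442975970000 = 241514349634107210000
Sum of its 21 digits: 57.

57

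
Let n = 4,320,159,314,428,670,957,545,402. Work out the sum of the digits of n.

100

4+3+2+0+1+5+9+3+1+4+4+2+8+6+7+0+9+5+7+5+4+5+4+0+2 = 100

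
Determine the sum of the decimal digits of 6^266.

954

6^266 = 973268353124695564007152739668814057198409486438780266300365309925931347662535629048806840904355346718711655739433789463546802248615510201603046420308854287646811938894052088977936145488644875458542049427456
Sum of its 207 digits: 954.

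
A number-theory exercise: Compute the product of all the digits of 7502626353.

7×5×0×2×6×2×6×3×5×3 = 0

0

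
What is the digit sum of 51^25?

198

51^25 = 4889386875822335218694341406651057475751251
Sum of its 43 digits: 198.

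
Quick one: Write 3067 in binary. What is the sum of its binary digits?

10

3067 in base 2 is 101111111011.
Digit sum: 1+0+1+1+1+1+1+1+1+0+1+1 = 10.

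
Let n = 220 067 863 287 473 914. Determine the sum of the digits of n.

2+2+0+0+6+7+8+6+3+2+8+7+4+7+3+9+1+4 = 79

79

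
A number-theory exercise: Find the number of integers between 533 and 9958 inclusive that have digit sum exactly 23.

480

The integers in [533, 9958] that have digit sum exactly 23: 599, 689, 698, 779, 788, 797, …, 9941, 9950.
480 qualify.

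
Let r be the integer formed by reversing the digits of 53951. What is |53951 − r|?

38016

Reverse of 53951 is 15935.
|53951 − 15935| = 38016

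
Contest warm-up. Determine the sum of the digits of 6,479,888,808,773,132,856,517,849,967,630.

6+4+7+9+8+8+8+8+0+8+7+7+3+1+3+2+8+5+6+5+1+7+8+4+9+9+6+7+6+3+0 = 173

173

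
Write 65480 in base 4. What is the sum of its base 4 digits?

17

65480 in base 4 is 33333020.
Digit sum: 3+3+3+3+3+0+2+0 = 17.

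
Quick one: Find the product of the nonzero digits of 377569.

3×7×7×5×6×9 = 39690

39690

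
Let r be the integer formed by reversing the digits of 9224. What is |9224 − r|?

4995

Reverse of 9224 is 4229.
|9224 − 4229| = 4995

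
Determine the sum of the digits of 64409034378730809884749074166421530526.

167

6+4+4+0+9+0+3+4+3+7+8+7+3+0+8+0+9+8+8+4+7+4+9+0+7+4+1+6+6+4+2+1+5+3+0+5+2+6 = 167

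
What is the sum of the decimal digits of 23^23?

146

23^23 = 20880467999847912034355032910567
Sum of its 32 digits: 146.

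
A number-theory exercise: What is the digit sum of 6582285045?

45

6+5+8+2+2+8+5+0+4+5 = 45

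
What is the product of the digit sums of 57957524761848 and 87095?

S(57957524761848) = 5+7+9+5+7+5+2+4+7+6+1+8+4+8 = 78.
S(87095) = 8+7+0+9+5 = 29.
78 · 29 = 2262.

2262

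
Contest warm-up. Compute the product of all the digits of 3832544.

3×8×3×2×5×4×4 = 11520

11520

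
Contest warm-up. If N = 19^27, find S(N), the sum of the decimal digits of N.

127

19^27 = 33600614943460448322716069311260139
Sum of its 35 digits: 127.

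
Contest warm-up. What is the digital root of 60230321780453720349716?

2

6+0+2+3+0+3+2+1+7+8+0+4+5+3+7+2+0+3+4+9+7+1+6 = 83
8+3 = 11
1+1 = 2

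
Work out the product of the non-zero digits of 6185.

6×1×8×5 = 240

240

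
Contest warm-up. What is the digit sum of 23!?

99

23! = 25852016738884976640000
Sum of its 23 digits: 99.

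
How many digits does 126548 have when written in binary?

126548 in base 2 is 11110111001010100, which has 17 digits.

17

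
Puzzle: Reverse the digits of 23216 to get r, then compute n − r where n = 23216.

-38016

Reverse of 23216 is 61232.
23216 − 61232 = -38016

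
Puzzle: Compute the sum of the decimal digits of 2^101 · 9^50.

324

2^101 · 9^50 = 1306637247000141812193380534316115641074287420945909743086143932738994282954752
Sum of its 79 digits: 324.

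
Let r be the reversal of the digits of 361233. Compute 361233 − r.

29070

Reverse of 361233 is 332163.
361233 − 332163 = 29070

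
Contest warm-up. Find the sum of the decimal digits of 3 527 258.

3+5+2+7+2+5+8 = 32

32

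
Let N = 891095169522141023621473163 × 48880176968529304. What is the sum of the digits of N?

212

891095169522141023621473163 × 48880176968529304 = 43556889582043873466479023784669650015068552
Sum of its 44 digits: 212.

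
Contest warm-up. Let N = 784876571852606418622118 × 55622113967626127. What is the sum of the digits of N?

784876571852606418622118 × 55622113967626127 = 43656494130105370955899515401994716876986
Sum of its 41 digits: 202.

202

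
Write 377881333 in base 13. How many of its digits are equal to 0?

377881333 in base 13 is 60398A2B.
The digit 0 appears 1 time.

1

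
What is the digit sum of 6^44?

153

6^44 = 17324272922341479351919144385642496
Sum of its 35 digits: 153.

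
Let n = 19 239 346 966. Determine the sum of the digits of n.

58

1+9+2+3+9+3+4+6+9+6+6 = 58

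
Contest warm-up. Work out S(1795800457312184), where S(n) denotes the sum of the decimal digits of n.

65

1+7+9+5+8+0+0+4+5+7+3+1+2+1+8+4 = 65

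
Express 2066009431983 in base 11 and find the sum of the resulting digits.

2066009431983 in base 11 is 72720A511062.
Digit sum: 7+2+7+2+0+10+5+1+1+0+6+2 = 43.

43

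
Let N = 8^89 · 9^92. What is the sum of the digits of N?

8^89 · 9^92 = 1463253968703310888477768660507364644571127568596168483638597336544212755235450415553519657555337978599109093312965397170879076374450359110694712638550004184824275795968
Sum of its 169 digits: 801.

801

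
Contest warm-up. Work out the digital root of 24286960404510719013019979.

2+4+2+8+6+9+6+0+4+0+4+5+1+0+7+1+9+0+1+3+0+1+9+9+7+9 = 107
1+0+7 = 8
(Equivalently, 24286960404510719013019979 mod 9 = 8.)

8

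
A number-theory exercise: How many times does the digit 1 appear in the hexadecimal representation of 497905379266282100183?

1

497905379266282100183 in base 16 is 1AFDD3406D4AE395D7.
The digit 1 appears 1 time.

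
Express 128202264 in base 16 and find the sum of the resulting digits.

39

128202264 in base 16 is 7A43618.
Digit sum: 7+10+4+3+6+1+8 = 39.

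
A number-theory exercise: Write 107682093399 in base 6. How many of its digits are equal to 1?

107682093399 in base 6 is 121245104550103.
The digit 1 appears 4 times.

4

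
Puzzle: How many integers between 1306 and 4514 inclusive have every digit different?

The integers in [1306, 4514] that have every digit different: 1306, 1307, 1308, 1309, 1320, 1324, …, 4512, 4513.
1631 qualify.

1631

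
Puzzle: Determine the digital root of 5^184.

4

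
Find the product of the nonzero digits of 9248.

9×2×4×8 = 576

576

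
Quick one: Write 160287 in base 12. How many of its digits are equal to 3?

160287 in base 12 is 78913.
The digit 3 appears 1 time.

1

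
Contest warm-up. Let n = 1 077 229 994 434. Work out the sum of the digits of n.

61

1+0+7+7+2+2+9+9+9+4+4+3+4 = 61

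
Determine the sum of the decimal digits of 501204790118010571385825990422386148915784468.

5+0+1+2+0+4+7+9+0+1+1+8+0+1+0+5+7+1+3+8+5+8+2+5+9+9+0+4+2+2+3+8+6+1+4+8+9+1+5+7+8+4+4+6+8 = 191

191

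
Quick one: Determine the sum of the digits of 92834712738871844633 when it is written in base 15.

95

92834712738871844633 in base 15 is E200949C43B284508.
Digit sum: 14+2+0+0+9+4+9+12+4+3+11+2+8+4+5+0+8 = 95.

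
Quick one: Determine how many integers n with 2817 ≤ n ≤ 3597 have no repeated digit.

379

The integers in [2817, 3597] that have no repeated digit: 2817, 2819, 2830, 2831, 2834, 2835, …, 3596, 3597.
379 qualify.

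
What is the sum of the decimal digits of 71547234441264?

7+1+5+4+7+2+3+4+4+4+1+2+6+4 = 54

54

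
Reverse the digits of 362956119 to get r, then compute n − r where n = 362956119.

Reverse of 362956119 is 911659263.
362956119 − 911659263 = -548703144

-548703144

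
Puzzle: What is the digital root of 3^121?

9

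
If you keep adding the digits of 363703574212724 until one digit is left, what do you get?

2

3+6+3+7+0+3+5+7+4+2+1+2+7+2+4 = 56
5+6 = 11
1+1 = 2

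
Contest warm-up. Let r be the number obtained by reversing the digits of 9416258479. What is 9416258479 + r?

19164784628

Reverse of 9416258479 is 9748526149.
9416258479 + 9748526149 = 19164784628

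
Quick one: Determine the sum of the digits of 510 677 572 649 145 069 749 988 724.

142

5+1+0+6+7+7+5+7+2+6+4+9+1+4+5+0+6+9+7+4+9+9+8+8+7+2+4 = 142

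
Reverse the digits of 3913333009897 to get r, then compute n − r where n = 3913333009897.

-4075670323296

Reverse of 3913333009897 is 7989003333193.
3913333009897 − 7989003333193 = -4075670323296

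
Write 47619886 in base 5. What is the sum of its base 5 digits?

26

47619886 in base 5 is 44142314021.
Digit sum: 4+4+1+4+2+3+1+4+0+2+1 = 26.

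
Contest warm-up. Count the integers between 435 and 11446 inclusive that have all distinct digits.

The integers in [435, 11446] that have all distinct digits: 435, 436, 437, 438, 439, 450, …, 10986, 10987.
5277 qualify.

5277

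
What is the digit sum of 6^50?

171

6^50 = 808281277464764060643139600456536293376
Sum of its 39 digits: 171.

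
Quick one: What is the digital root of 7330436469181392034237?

7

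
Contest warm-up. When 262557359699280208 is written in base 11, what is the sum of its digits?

262557359699280208 in base 11 is 57943958A30AA5712.
Digit sum: 5+7+9+4+3+9+5+8+10+3+0+10+10+5+7+1+2 = 98.

98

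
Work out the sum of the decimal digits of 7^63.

208

7^63 = 174251498233690814305510551794710260107945042018748343
Sum of its 54 digits: 208.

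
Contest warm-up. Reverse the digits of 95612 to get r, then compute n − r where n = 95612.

Reverse of 95612 is 21659.
95612 − 21659 = 73953

73953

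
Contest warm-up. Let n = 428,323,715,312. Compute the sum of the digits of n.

4+2+8+3+2+3+7+1+5+3+1+2 = 41

41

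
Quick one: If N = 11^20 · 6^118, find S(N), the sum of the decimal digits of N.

11^20 · 6^118 = 44637642376812288161283056372354570315264398722661683005946048127084462475879412710648735194107485543597516783616
Sum of its 113 digits: 504.

504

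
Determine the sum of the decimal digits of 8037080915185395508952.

101

8+0+3+7+0+8+0+9+1+5+1+8+5+3+9+5+5+0+8+9+5+2 = 101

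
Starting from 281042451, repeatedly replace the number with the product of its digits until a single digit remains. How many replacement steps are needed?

1

281042451 → 0 (1 step)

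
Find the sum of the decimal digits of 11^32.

139

11^32 = 2111377674535255285545615254209921
Sum of its 34 digits: 139.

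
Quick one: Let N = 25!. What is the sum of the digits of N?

72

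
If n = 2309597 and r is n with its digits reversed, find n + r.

Reverse of 2309597 is 7959032.
2309597 + 7959032 = 10268629

10268629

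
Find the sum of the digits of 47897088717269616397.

4+7+8+9+7+0+8+8+7+1+7+2+6+9+6+1+6+3+9+7 = 115

115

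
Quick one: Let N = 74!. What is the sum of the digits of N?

378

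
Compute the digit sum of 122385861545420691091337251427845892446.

1+2+2+3+8+5+8+6+1+5+4+5+4+2+0+6+9+1+0+9+1+3+3+7+2+5+1+4+2+7+8+4+5+8+9+2+4+4+6 = 166

166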